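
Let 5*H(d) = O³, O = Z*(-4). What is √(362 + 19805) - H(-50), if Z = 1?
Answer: 64/5 + √20167 ≈ 154.81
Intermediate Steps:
O = -4 (O = 1*(-4) = -4)
H(d) = -64/5 (H(d) = (⅕)*(-4)³ = (⅕)*(-64) = -64/5)
√(362 + 19805) - H(-50) = √(362 + 19805) - 1*(-64/5) = √20167 + 64/5 = 64/5 + √20167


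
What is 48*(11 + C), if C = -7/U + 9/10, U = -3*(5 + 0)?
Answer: 2968/5 ≈ 593.60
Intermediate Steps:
U = -15 (U = -3*5 = -15)
C = 41/30 (C = -7/(-15) + 9/10 = -7*(-1/15) + 9*(⅒) = 7/15 + 9/10 = 41/30 ≈ 1.3667)
48*(11 + C) = 48*(11 + 41/30) = 48*(371/30) = 2968/5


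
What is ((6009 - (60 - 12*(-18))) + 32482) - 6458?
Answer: 31757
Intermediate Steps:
((6009 - (60 - 12*(-18))) + 32482) - 6458 = ((6009 - (60 + 216)) + 32482) - 6458 = ((6009 - 1*276) + 32482) - 6458 = ((6009 - 276) + 32482) - 6458 = (5733 + 32482) - 6458 = 38215 - 6458 = 31757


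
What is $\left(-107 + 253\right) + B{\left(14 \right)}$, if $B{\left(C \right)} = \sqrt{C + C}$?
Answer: $146 + 2 \sqrt{7} \approx 151.29$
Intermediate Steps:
$B{\left(C \right)} = \sqrt{2} \sqrt{C}$ ($B{\left(C \right)} = \sqrt{2 C} = \sqrt{2} \sqrt{C}$)
$\left(-107 + 253\right) + B{\left(14 \right)} = \left(-107 + 253\right) + \sqrt{2} \sqrt{14} = 146 + 2 \sqrt{7}$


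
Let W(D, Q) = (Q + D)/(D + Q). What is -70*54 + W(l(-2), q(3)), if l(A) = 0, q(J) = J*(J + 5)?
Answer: -3779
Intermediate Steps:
q(J) = J*(5 + J)
W(D, Q) = 1 (W(D, Q) = (D + Q)/(D + Q) = 1)
-70*54 + W(l(-2), q(3)) = -70*54 + 1 = -3780 + 1 = -3779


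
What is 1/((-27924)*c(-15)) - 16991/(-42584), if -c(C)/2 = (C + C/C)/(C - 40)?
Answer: 1660891159/4161904656 ≈ 0.39907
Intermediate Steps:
c(C) = -2*(1 + C)/(-40 + C) (c(C) = -2*(C + C/C)/(C - 40) = -2*(C + 1)/(-40 + C) = -2*(1 + C)/(-40 + C))
1/((-27924)*c(-15)) - 16991/(-42584) = 1/((-27924)*((2*(-1 - 1*(-15))/(-40 - 15)))) - 16991/(-42584) = -(-55/(2*(-1 + 15)))/27924 - 16991*(-1/42584) = -1/(27924*(2*(-1/55)*14)) + 16991/42584 = -1/(27924*(-28/55)) + 16991/42584 = -1/27924*(-55/28) + 16991/42584 = 55/781872 + 16991/42584 = 1660891159/4161904656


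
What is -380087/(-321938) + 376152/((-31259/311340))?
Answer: -37702521931672307/10063459942 ≈ -3.7465e+6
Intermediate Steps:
-380087/(-321938) + 376152/((-31259/311340)) = -380087*(-1/321938) + 376152/((-31259*1/311340)) = 380087/321938 + 376152/(-31259/311340) = 380087/321938 + 376152*(-311340/31259) = 380087/321938 - 117111163680/31259 = -37702521931672307/10063459942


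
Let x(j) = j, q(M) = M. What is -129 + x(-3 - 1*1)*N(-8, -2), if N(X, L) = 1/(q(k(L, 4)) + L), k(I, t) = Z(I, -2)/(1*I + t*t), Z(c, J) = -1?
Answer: -3685/29 ≈ -127.07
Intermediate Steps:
k(I, t) = -1/(I + t²) (k(I, t) = -1/(1*I + t*t) = -1/(I + t²))
N(X, L) = 1/(L - 1/(16 + L)) (N(X, L) = 1/(-1/(L + 4²) + L) = 1/(-1/(L + 16) + L) = 1/(-1/(16 + L) + L) = 1/(L - 1/(16 + L)))
-129 + x(-3 - 1*1)*N(-8, -2) = -129 + (-3 - 1*1)*((16 - 2)/(-1 - 2*(16 - 2))) = -129 + (-3 - 1)*(14/(-1 - 2*14)) = -129 - 4*14/(-1 - 28) = -129 - 4*14/(-29) = -129 - (-4)*14/29 = -129 - 4*(-14/29) = -129 + 56/29 = -3685/29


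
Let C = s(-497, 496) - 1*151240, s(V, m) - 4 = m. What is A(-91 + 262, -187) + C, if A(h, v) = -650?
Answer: -151390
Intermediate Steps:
s(V, m) = 4 + m
C = -150740 (C = (4 + 496) - 1*151240 = 500 - 151240 = -150740)
A(-91 + 262, -187) + C = -650 - 150740 = -151390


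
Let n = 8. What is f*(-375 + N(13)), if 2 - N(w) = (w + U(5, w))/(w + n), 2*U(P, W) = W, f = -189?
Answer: 141345/2 ≈ 70673.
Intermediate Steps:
U(P, W) = W/2
N(w) = 2 - 3*w/(2*(8 + w)) (N(w) = 2 - (w + w/2)/(w + 8) = 2 - 3*w/2/(8 + w) = 2 - 3*w/(2*(8 + w)))
f*(-375 + N(13)) = -189*(-375 + (32 + 13)/(2*(8 + 13))) = -189*(-375 + (½)*45/21) = -189*(-375 + (½)*(1/21)*45) = -189*(-375 + 15/14) = -189*(-5235/14) = 141345/2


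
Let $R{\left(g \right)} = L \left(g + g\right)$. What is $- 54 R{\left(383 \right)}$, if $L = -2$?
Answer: $82728$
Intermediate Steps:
$R{\left(g \right)} = - 4 g$ ($R{\left(g \right)} = - 2 \left(g + g\right) = - 2 \cdot 2 g = - 4 g$)
$- 54 R{\left(383 \right)} = - 54 \left(\left(-4\right) 383\right) = \left(-54\right) \left(-1532\right) = 82728$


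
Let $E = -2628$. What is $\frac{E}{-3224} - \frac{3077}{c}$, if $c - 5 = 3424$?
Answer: $- \frac{227209}{2763774} \approx -0.08221$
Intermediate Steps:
$c = 3429$ ($c = 5 + 3424 = 3429$)
$\frac{E}{-3224} - \frac{3077}{c} = - \frac{2628}{-3224} - \frac{3077}{3429} = \left(-2628\right) \left(- \frac{1}{3224}\right) - \frac{3077}{3429} = \frac{657}{806} - \frac{3077}{3429} = - \frac{227209}{2763774}$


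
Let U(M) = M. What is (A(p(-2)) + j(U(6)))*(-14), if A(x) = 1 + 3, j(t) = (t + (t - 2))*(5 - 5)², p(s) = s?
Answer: -56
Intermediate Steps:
j(t) = 0 (j(t) = (t + (-2 + t))*0² = (-2 + 2*t)*0 = 0)
A(x) = 4
(A(p(-2)) + j(U(6)))*(-14) = (4 + 0)*(-14) = 4*(-14) = -56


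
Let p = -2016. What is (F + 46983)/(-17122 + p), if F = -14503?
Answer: -2320/1367 ≈ -1.6971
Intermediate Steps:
(F + 46983)/(-17122 + p) = (-14503 + 46983)/(-17122 - 2016) = 32480/(-19138) = 32480*(-1/19138) = -2320/1367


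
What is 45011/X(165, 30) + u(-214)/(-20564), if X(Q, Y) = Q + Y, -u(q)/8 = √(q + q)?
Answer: 45011/195 + 4*I*√107/5141 ≈ 230.83 + 0.0080483*I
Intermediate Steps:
u(q) = -8*√2*√q (u(q) = -8*√(q + q) = -8*√2*√q)
45011/X(165, 30) + u(-214)/(-20564) = 45011/(165 + 30) - 8*√2*√(-214)/(-20564) = 45011/195 - 8*√2*I*√214*(-1/20564) = 45011*(1/195) - 16*I*√107*(-1/20564) = 45011/195 + 4*I*√107/5141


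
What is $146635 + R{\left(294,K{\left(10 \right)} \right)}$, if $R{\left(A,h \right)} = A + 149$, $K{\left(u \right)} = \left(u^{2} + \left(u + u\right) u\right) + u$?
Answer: $147078$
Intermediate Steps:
$K{\left(u \right)} = u + 3 u^{2}$ ($K{\left(u \right)} = \left(u^{2} + 2 u u\right) + u = \left(u^{2} + 2 u^{2}\right) + u = 3 u^{2} + u = u + 3 u^{2}$)
$R{\left(A,h \right)} = 149 + A$
$146635 + R{\left(294,K{\left(10 \right)} \right)} = 146635 + \left(149 + 294\right) = 146635 + 443 = 147078$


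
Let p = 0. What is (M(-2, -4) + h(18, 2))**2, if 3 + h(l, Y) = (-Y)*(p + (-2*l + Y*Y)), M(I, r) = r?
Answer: 3249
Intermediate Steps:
h(l, Y) = -3 - Y*(Y**2 - 2*l) (h(l, Y) = -3 + (-Y)*(0 + (-2*l + Y*Y)) = -3 + (-Y)*(0 + (-2*l + Y**2)) = -3 + (-Y)*(0 + (Y**2 - 2*l)) = -3 + (-Y)*(Y**2 - 2*l) = -3 - Y*(Y**2 - 2*l))
(M(-2, -4) + h(18, 2))**2 = (-4 + (-3 - 1*2**3 + 2*2*18))**2 = (-4 + (-3 - 1*8 + 72))**2 = (-4 + (-3 - 8 + 72))**2 = (-4 + 61)**2 = 57**2 = 3249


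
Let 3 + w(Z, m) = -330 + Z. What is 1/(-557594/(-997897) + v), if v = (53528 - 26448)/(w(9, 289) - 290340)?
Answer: 36256591701/16881181457 ≈ 2.1478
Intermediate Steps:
w(Z, m) = -333 + Z (w(Z, m) = -3 + (-330 + Z) = -333 + Z)
v = -3385/36333 (v = (53528 - 26448)/((-333 + 9) - 290340) = 27080/(-324 - 290340) = 27080/(-290664) = 27080*(-1/290664) = -3385/36333 ≈ -0.093166)
1/(-557594/(-997897) + v) = 1/(-557594/(-997897) - 3385/36333) = 1/(-557594*(-1/997897) - 3385/36333) = 1/(557594/997897 - 3385/36333) = 1/(16881181457/36256591701) = 36256591701/16881181457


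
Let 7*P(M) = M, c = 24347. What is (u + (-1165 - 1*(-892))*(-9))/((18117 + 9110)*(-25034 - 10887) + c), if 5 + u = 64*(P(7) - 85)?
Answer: 731/244499180 ≈ 2.9898e-6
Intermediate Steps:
P(M) = M/7
u = -5381 (u = -5 + 64*((1/7)*7 - 85) = -5 + 64*(1 - 85) = -5 + 64*(-84) = -5 - 5376 = -5381)
(u + (-1165 - 1*(-892))*(-9))/((18117 + 9110)*(-25034 - 10887) + c) = (-5381 + (-1165 - 1*(-892))*(-9))/((18117 + 9110)*(-25034 - 10887) + 24347) = (-5381 + (-1165 + 892)*(-9))/(27227*(-35921) + 24347) = (-5381 - 273*(-9))/(-978021067 + 24347) = (-5381 + 2457)/(-977996720) = -2924*(-1/977996720) = 731/244499180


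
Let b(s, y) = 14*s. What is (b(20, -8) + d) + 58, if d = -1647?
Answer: -1309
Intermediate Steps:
(b(20, -8) + d) + 58 = (14*20 - 1647) + 58 = (280 - 1647) + 58 = -1367 + 58 = -1309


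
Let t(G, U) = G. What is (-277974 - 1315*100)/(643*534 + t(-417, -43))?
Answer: -409474/342945 ≈ -1.1940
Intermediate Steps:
(-277974 - 1315*100)/(643*534 + t(-417, -43)) = (-277974 - 1315*100)/(643*534 - 417) = (-277974 - 131500)/(343362 - 417) = -409474/342945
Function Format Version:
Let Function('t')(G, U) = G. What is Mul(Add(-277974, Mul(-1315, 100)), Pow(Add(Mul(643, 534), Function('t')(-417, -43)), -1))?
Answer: Rational(-409474, 342945) ≈ -1.1940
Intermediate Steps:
Mul(Add(-277974, Mul(-1315, 100)), Pow(Add(Mul(643, 534), Function('t')(-417, -43)), -1)) = Mul(Add(-277974, Mul(-1315, 100)), Pow(Add(Mul(643, 534), -417), -1)) = Mul(Add(-277974, -131500), Pow(Add(343362, -417), -1)) = Mul(-409474, Pow(342945, -1)) = Mul(-409474, Rational(1, 342945)) = Rational(-409474, 342945)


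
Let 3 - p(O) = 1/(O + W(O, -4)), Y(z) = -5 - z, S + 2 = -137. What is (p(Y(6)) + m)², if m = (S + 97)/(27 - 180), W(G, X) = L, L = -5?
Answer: 7414729/665856 ≈ 11.136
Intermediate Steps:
S = -139 (S = -2 - 137 = -139)
W(G, X) = -5
m = 14/51 (m = (-139 + 97)/(27 - 180) = -42/(-153) = -42*(-1/153) = 14/51 ≈ 0.27451)
p(O) = 3 - 1/(-5 + O) (p(O) = 3 - 1/(O - 5) = 3 - 1/(-5 + O))
(p(Y(6)) + m)² = ((-16 + 3*(-5 - 1*6))/(-5 + (-5 - 1*6)) + 14/51)² = ((-16 + 3*(-5 - 6))/(-5 + (-5 - 6)) + 14/51)² = ((-16 + 3*(-11))/(-5 - 11) + 14/51)² = ((-16 - 33)/(-16) + 14/51)² = (-1/16*(-49) + 14/51)² = (49/16 + 14/51)² = (2723/816)² = 7414729/665856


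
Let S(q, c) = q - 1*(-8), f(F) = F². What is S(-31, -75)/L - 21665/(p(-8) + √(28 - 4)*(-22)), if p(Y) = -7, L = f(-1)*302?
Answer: -46065851/3493234 + 953260*√6/11567 ≈ 188.68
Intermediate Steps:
S(q, c) = 8 + q (S(q, c) = q + 8 = 8 + q)
L = 302 (L = (-1)²*302 = 1*302 = 302)
S(-31, -75)/L - 21665/(p(-8) + √(28 - 4)*(-22)) = (8 - 31)/302 - 21665/(-7 + √(28 - 4)*(-22)) = -23*1/302 - 21665/(-7 + √24*(-22)) = -23/302 - 21665/(-7 + (2*√6)*(-22)) = -23/302 - 21665/(-7 - 44*√6)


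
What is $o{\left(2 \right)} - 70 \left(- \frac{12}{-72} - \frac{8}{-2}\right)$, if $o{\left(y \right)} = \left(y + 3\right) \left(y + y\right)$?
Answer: $- \frac{815}{3} \approx -271.67$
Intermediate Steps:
$o{\left(y \right)} = 2 y \left(3 + y\right)$ ($o{\left(y \right)} = \left(3 + y\right) 2 y = 2 y \left(3 + y\right)$)
$o{\left(2 \right)} - 70 \left(- \frac{12}{-72} - \frac{8}{-2}\right) = 2 \cdot 2 \left(3 + 2\right) - 70 \left(- \frac{12}{-72} - \frac{8}{-2}\right) = 2 \cdot 2 \cdot 5 - 70 \left(\left(-12\right) \left(- \frac{1}{72}\right) - -4\right) = 20 - 70 \left(\frac{1}{6} + 4\right) = 20 - \frac{875}{3} = - \frac{815}{3}$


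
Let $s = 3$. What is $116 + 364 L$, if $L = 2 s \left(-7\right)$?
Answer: $-15172$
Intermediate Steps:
$L = -42$ ($L = 2 \cdot 3 \left(-7\right) = 6 \left(-7\right) = -42$)
$116 + 364 L = 116 + 364 \left(-42\right) = 116 - 15288 = -15172$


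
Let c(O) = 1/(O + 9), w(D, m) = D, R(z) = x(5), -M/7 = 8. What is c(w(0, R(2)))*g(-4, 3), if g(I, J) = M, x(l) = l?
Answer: -56/9 ≈ -6.2222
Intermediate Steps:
M = -56 (M = -7*8 = -56)
R(z) = 5
g(I, J) = -56
c(O) = 1/(9 + O)
c(w(0, R(2)))*g(-4, 3) = -56/(9 + 0) = -56/9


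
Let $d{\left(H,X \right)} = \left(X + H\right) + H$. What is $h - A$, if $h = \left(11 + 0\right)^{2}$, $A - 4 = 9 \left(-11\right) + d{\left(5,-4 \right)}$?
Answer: $210$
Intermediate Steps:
$d{\left(H,X \right)} = X + 2 H$ ($d{\left(H,X \right)} = \left(H + X\right) + H = X + 2 H$)
$A = -89$ ($A = 4 + \left(9 \left(-11\right) + \left(-4 + 2 \cdot 5\right)\right) = 4 + \left(-99 + \left(-4 + 10\right)\right) = 4 + \left(-99 + 6\right) = 4 - 93 = -89$)
$h = 121$ ($h = 11^{2} = 121$)
$h - A = 121 - -89 = 121 + 89 = 210$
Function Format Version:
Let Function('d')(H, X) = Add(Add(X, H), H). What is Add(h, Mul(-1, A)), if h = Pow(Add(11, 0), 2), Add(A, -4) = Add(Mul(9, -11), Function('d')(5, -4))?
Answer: 210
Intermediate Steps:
Function('d')(H, X) = Add(X, Mul(2, H)) (Function('d')(H, X) = Add(Add(H, X), H) = Add(X, Mul(2, H)))
A = -89 (A = Add(4, Add(Mul(9, -11), Add(-4, Mul(2, 5)))) = Add(4, Add(-99, Add(-4, 10))) = Add(4, Add(-99, 6)) = Add(4, -93) = -89)
h = 121 (h = Pow(11, 2) = 121)
Add(h, Mul(-1, A)) = Add(121, Mul(-1, -89)) = Add(121, 89) = 210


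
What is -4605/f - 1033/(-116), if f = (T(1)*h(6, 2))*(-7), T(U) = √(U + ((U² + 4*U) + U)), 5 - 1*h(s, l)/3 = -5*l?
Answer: 1033/116 + 307*√7/147 ≈ 14.431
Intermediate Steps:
h(s, l) = 15 + 15*l (h(s, l) = 15 - (-15)*l = 15 + 15*l)
T(U) = √(U² + 6*U) (T(U) = √(U + (U² + 5*U)) = √(U² + 6*U))
f = -315*√7 (f = (√(1*(6 + 1))*(15 + 15*2))*(-7) = (√(1*7)*(15 + 30))*(-7) = (√7*45)*(-7) = (45*√7)*(-7) = -315*√7 ≈ -833.41)
-4605/f - 1033/(-116) = -4605*(-√7/2205) - 1033/(-116) = -(-307)*√7/147 - 1033*(-1/116) = 307*√7/147 + 1033/116 = 1033/116 + 307*√7/147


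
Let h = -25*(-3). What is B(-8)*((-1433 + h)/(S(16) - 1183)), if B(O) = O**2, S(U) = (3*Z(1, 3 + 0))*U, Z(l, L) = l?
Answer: 86912/1135 ≈ 76.574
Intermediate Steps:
h = 75
S(U) = 3*U (S(U) = (3*1)*U = 3*U)
B(-8)*((-1433 + h)/(S(16) - 1183)) = (-8)**2*((-1433 + 75)/(3*16 - 1183)) = 64*(-1358/(48 - 1183)) = 64*(-1358/(-1135)) = 64*(-1358*(-1/1135)) = 64*(1358/1135) = 86912/1135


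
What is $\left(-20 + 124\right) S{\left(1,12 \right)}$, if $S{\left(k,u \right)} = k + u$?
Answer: $1352$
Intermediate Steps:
$\left(-20 + 124\right) S{\left(1,12 \right)} = \left(-20 + 124\right) \left(1 + 12\right) = 104 \cdot 13 = 1352$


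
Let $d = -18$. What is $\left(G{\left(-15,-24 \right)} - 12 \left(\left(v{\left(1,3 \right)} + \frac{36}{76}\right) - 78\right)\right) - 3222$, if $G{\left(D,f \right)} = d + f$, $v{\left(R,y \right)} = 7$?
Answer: $- \frac{45936}{19} \approx -2417.7$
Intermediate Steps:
$G{\left(D,f \right)} = -18 + f$
$\left(G{\left(-15,-24 \right)} - 12 \left(\left(v{\left(1,3 \right)} + \frac{36}{76}\right) - 78\right)\right) - 3222 = \left(\left(-18 - 24\right) - 12 \left(\left(7 + \frac{36}{76}\right) - 78\right)\right) - 3222 = \left(-42 - 12 \left(\left(7 + 36 \cdot \frac{1}{76}\right) - 78\right)\right) - 3222 = \left(-42 - 12 \left(\left(7 + \frac{9}{19}\right) - 78\right)\right) - 3222 = \left(-42 - 12 \left(\frac{142}{19} - 78\right)\right) - 3222 = \left(-42 - - \frac{16080}{19}\right) - 3222 = \left(-42 + \frac{16080}{19}\right) - 3222 = \frac{15282}{19} - 3222 = - \frac{45936}{19}$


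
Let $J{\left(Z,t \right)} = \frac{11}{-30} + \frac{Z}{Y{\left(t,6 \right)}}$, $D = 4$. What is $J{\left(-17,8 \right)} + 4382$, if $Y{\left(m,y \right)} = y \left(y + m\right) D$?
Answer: $\frac{7361059}{1680} \approx 4381.6$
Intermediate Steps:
$Y{\left(m,y \right)} = 4 y \left(m + y\right)$ ($Y{\left(m,y \right)} = y \left(y + m\right) 4 = y \left(m + y\right) 4 = 4 y \left(m + y\right)$)
$J{\left(Z,t \right)} = - \frac{11}{30} + \frac{Z}{144 + 24 t}$ ($J{\left(Z,t \right)} = \frac{11}{-30} + \frac{Z}{4 \cdot 6 \left(t + 6\right)} = 11 \left(- \frac{1}{30}\right) + \frac{Z}{4 \cdot 6 \left(6 + t\right)} = - \frac{11}{30} + \frac{Z}{144 + 24 t}$)
$J{\left(-17,8 \right)} + 4382 = \frac{-264 - 352 + 5 \left(-17\right)}{120 \left(6 + 8\right)} + 4382 = \frac{-264 - 352 - 85}{120 \cdot 14} + 4382 = \frac{1}{120} \cdot \frac{1}{14} \left(-701\right) + 4382 = - \frac{701}{1680} + 4382 = \frac{7361059}{1680}$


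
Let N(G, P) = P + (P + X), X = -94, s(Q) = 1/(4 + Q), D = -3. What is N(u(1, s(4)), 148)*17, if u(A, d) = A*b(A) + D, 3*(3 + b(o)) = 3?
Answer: 3434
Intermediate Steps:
b(o) = -2 (b(o) = -3 + (⅓)*3 = -3 + 1 = -2)
u(A, d) = -3 - 2*A (u(A, d) = A*(-2) - 3 = -2*A - 3 = -3 - 2*A)
N(G, P) = -94 + 2*P (N(G, P) = P + (P - 94) = P + (-94 + P) = -94 + 2*P)
N(u(1, s(4)), 148)*17 = (-94 + 2*148)*17 = (-94 + 296)*17 = 202*17 = 3434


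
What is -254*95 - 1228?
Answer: -25358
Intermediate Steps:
-254*95 - 1228 = -24130 - 1228 = -25358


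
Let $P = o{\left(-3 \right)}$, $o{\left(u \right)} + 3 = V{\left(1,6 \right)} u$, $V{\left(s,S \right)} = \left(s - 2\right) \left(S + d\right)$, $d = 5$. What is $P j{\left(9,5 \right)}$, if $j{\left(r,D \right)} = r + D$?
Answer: $420$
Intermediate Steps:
$j{\left(r,D \right)} = D + r$
$V{\left(s,S \right)} = \left(-2 + s\right) \left(5 + S\right)$ ($V{\left(s,S \right)} = \left(s - 2\right) \left(S + 5\right) = \left(-2 + s\right) \left(5 + S\right)$)
$o{\left(u \right)} = -3 - 11 u$ ($o{\left(u \right)} = -3 + \left(-10 - 12 + 5 \cdot 1 + 6 \cdot 1\right) u = -3 + \left(-10 - 12 + 5 + 6\right) u = -3 - 11 u$)
$P = 30$ ($P = -3 - -33 = -3 + 33 = 30$)
$P j{\left(9,5 \right)} = 30 \left(5 + 9\right) = 30 \cdot 14 = 420$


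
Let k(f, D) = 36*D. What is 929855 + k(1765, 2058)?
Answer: 1003943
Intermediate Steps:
929855 + k(1765, 2058) = 929855 + 36*2058 = 929855 + 74088 = 1003943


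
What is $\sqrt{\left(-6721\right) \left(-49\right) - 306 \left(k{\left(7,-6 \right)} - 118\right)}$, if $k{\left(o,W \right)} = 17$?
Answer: $\sqrt{360235} \approx 600.2$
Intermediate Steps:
$\sqrt{\left(-6721\right) \left(-49\right) - 306 \left(k{\left(7,-6 \right)} - 118\right)} = \sqrt{\left(-6721\right) \left(-49\right) - 306 \left(17 - 118\right)} = \sqrt{329329 - -30906} = \sqrt{329329 + 30906} = \sqrt{360235}$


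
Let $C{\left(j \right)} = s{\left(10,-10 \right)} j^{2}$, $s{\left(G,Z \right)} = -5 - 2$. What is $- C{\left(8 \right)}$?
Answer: $448$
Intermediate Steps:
$s{\left(G,Z \right)} = -7$ ($s{\left(G,Z \right)} = -5 - 2 = -7$)
$C{\left(j \right)} = - 7 j^{2}$
$- C{\left(8 \right)} = - \left(-7\right) 8^{2} = - \left(-7\right) 64 = \left(-1\right) \left(-448\right) = 448$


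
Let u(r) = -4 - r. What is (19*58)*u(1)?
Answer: -5510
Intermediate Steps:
(19*58)*u(1) = (19*58)*(-4 - 1*1) = 1102*(-4 - 1) = 1102*(-5) = -5510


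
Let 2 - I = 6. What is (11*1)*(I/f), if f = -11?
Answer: 4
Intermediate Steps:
I = -4 (I = 2 - 1*6 = 2 - 6 = -4)
(11*1)*(I/f) = (11*1)*(-4/(-11)) = 11*(-4*(-1/11)) = 11*(4/11) = 4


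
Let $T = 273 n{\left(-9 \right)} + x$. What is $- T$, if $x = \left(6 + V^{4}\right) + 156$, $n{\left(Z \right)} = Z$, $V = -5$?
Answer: $1670$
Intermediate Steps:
$x = 787$ ($x = \left(6 + \left(-5\right)^{4}\right) + 156 = \left(6 + 625\right) + 156 = 631 + 156 = 787$)
$T = -1670$ ($T = 273 \left(-9\right) + 787 = -2457 + 787 = -1670$)
$- T = \left(-1\right) \left(-1670\right) = 1670$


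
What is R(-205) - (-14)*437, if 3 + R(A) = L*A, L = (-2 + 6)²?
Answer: 2835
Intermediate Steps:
L = 16 (L = 4² = 16)
R(A) = -3 + 16*A
R(-205) - (-14)*437 = (-3 + 16*(-205)) - (-14)*437 = (-3 - 3280) - 1*(-6118) = -3283 + 6118 = 2835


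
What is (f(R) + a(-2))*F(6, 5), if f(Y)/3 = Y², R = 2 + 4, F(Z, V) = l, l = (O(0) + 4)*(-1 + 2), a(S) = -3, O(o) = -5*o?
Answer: 420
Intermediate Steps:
l = 4 (l = (-5*0 + 4)*(-1 + 2) = (0 + 4)*1 = 4*1 = 4)
F(Z, V) = 4
R = 6
f(Y) = 3*Y²
(f(R) + a(-2))*F(6, 5) = (3*6² - 3)*4 = (3*36 - 3)*4 = (108 - 3)*4 = 105*4 = 420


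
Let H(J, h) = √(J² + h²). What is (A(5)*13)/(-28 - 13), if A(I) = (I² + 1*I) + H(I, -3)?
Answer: -390/41 - 13*√34/41 ≈ -11.361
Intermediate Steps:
A(I) = I + I² + √(9 + I²) (A(I) = (I² + 1*I) + √(I² + (-3)²) = (I² + I) + √(I² + 9) = (I + I²) + √(9 + I²) = I + I² + √(9 + I²))
(A(5)*13)/(-28 - 13) = ((5 + 5² + √(9 + 5²))*13)/(-28 - 13) = ((5 + 25 + √(9 + 25))*13)/(-41) = ((5 + 25 + √34)*13)*(-1/41) = ((30 + √34)*13)*(-1/41) = (390 + 13*√34)*(-1/41) = -390/41 - 13*√34/41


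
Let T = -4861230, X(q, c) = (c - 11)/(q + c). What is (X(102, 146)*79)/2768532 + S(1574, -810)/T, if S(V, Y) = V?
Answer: -171476164219/556283460326880 ≈ -0.00030825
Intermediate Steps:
X(q, c) = (-11 + c)/(c + q)
(X(102, 146)*79)/2768532 + S(1574, -810)/T = (((-11 + 146)/(146 + 102))*79)/2768532 + 1574/(-4861230) = ((135/248)*79)*(1/2768532) + 1574*(-1/4861230) = (((1/248)*135)*79)*(1/2768532) - 787/2430615 = ((135/248)*79)*(1/2768532) - 787/2430615 = (10665/248)*(1/2768532) - 787/2430615 = 3555/228865312 - 787/2430615 = -171476164219/556283460326880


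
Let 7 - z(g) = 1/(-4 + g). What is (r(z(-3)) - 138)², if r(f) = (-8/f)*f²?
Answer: 1865956/49 ≈ 38081.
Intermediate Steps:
z(g) = 7 - 1/(-4 + g)
r(f) = -8*f
(r(z(-3)) - 138)² = (-8*(-29 + 7*(-3))/(-4 - 3) - 138)² = (-8*(-29 - 21)/(-7) - 138)² = (-(-8)*(-50)/7 - 138)² = (-8*50/7 - 138)² = (-400/7 - 138)² = (-1366/7)² = 1865956/49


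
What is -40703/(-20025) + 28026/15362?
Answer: 593250068/153812025 ≈ 3.8570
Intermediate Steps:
-40703/(-20025) + 28026/15362 = -40703*(-1/20025) + 28026*(1/15362) = 40703/20025 + 14013/7681 = 593250068/153812025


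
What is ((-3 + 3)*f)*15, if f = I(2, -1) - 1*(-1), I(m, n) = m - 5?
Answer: 0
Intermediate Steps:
I(m, n) = -5 + m
f = -2 (f = (-5 + 2) - 1*(-1) = -3 + 1 = -2)
((-3 + 3)*f)*15 = ((-3 + 3)*(-2))*15 = (0*(-2))*15 = 0*15 = 0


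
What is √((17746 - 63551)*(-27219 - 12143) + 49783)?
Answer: √1803026193 ≈ 42462.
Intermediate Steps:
√((17746 - 63551)*(-27219 - 12143) + 49783) = √(-45805*(-39362) + 49783) = √(1802976410 + 49783) = √1803026193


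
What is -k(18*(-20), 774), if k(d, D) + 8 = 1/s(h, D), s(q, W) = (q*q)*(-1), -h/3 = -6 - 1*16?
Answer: 34849/4356 ≈ 8.0002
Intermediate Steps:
h = 66 (h = -3*(-6 - 1*16) = -3*(-6 - 16) = -3*(-22) = 66)
s(q, W) = -q² (s(q, W) = q²*(-1) = -q²)
k(d, D) = -34849/4356 (k(d, D) = -8 + 1/(-1*66²) = -8 + 1/(-1*4356) = -8 + 1/(-4356) = -8 - 1/4356 = -34849/4356)
-k(18*(-20), 774) = -1*(-34849/4356) = 34849/4356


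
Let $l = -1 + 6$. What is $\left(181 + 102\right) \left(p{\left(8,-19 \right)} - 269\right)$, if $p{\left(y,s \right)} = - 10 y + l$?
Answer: $-97352$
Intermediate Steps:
$l = 5$
$p{\left(y,s \right)} = 5 - 10 y$ ($p{\left(y,s \right)} = - 10 y + 5 = 5 - 10 y$)
$\left(181 + 102\right) \left(p{\left(8,-19 \right)} - 269\right) = \left(181 + 102\right) \left(\left(5 - 80\right) - 269\right) = 283 \left(\left(5 - 80\right) - 269\right) = 283 \left(-75 - 269\right) = 283 \left(-344\right) = -97352$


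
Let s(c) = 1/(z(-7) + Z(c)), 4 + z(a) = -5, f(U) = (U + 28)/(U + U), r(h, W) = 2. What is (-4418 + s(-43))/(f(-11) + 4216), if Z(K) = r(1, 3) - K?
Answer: -1749517/1669230 ≈ -1.0481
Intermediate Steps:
f(U) = (28 + U)/(2*U) (f(U) = (28 + U)/((2*U)) = (28 + U)*(1/(2*U)) = (28 + U)/(2*U))
z(a) = -9 (z(a) = -4 - 5 = -9)
Z(K) = 2 - K
s(c) = 1/(-7 - c) (s(c) = 1/(-9 + (2 - c)) = 1/(-7 - c))
(-4418 + s(-43))/(f(-11) + 4216) = (-4418 - 1/(7 - 43))/((1/2)*(28 - 11)/(-11) + 4216) = (-4418 - 1/(-36))/((1/2)*(-1/11)*17 + 4216) = (-4418 - 1*(-1/36))/(-17/22 + 4216) = (-4418 + 1/36)/(92735/22) = -159047/36*22/92735 = -1749517/1669230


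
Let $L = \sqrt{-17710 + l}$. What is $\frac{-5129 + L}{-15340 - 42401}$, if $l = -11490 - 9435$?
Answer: $\frac{5129}{57741} - \frac{i \sqrt{38635}}{57741} \approx 0.088828 - 0.0034041 i$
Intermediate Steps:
$l = -20925$
$L = i \sqrt{38635}$ ($L = \sqrt{-17710 - 20925} = \sqrt{-38635} = i \sqrt{38635} \approx 196.56 i$)
$\frac{-5129 + L}{-15340 - 42401} = \frac{-5129 + i \sqrt{38635}}{-15340 - 42401} = \frac{-5129 + i \sqrt{38635}}{-57741} = \left(-5129 + i \sqrt{38635}\right) \left(- \frac{1}{57741}\right) = \frac{5129}{57741} - \frac{i \sqrt{38635}}{57741}$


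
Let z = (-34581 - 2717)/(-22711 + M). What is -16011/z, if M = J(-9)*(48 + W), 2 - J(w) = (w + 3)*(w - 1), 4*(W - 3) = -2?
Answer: -205261020/18649 ≈ -11007.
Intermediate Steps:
W = 5/2 (W = 3 + (¼)*(-2) = 3 - ½ = 5/2 ≈ 2.5000)
J(w) = 2 - (-1 + w)*(3 + w) (J(w) = 2 - (w + 3)*(w - 1) = 2 - (3 + w)*(-1 + w) = 2 - (-1 + w)*(3 + w))
M = -2929 (M = (5 - 1*(-9)² - 2*(-9))*(48 + 5/2) = (5 - 1*81 + 18)*(101/2) = (5 - 81 + 18)*(101/2) = -58*101/2 = -2929)
z = 18649/12820 (z = (-34581 - 2717)/(-22711 - 2929) = -37298/(-25640) = -37298*(-1/25640) = 18649/12820 ≈ 1.4547)
-16011/z = -16011/18649/12820 = -16011*12820/18649 = -205261020/18649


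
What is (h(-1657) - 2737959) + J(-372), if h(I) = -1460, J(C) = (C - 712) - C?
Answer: -2740131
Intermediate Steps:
J(C) = -712 (J(C) = (-712 + C) - C = -712)
(h(-1657) - 2737959) + J(-372) = (-1460 - 2737959) - 712 = -2739419 - 712 = -2740131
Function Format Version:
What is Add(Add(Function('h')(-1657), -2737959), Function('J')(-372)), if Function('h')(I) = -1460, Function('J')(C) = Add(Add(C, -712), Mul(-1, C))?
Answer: -2740131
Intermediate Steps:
Function('J')(C) = -712 (Function('J')(C) = Add(Add(-712, C), Mul(-1, C)) = -712)
Add(Add(Function('h')(-1657), -2737959), Function('J')(-372)) = Add(Add(-1460, -2737959), -712) = Add(-2739419, -712) = -2740131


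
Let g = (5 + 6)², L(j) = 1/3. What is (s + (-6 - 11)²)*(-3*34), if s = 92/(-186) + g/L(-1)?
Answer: -2060060/31 ≈ -66454.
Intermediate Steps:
L(j) = ⅓
g = 121 (g = 11² = 121)
s = 33713/93 (s = 92/(-186) + 121/(⅓) = 92*(-1/186) + 121*3 = -46/93 + 363 = 33713/93 ≈ 362.51)
(s + (-6 - 11)²)*(-3*34) = (33713/93 + (-6 - 11)²)*(-3*34) = (33713/93 + (-17)²)*(-102) = (33713/93 + 289)*(-102) = (60590/93)*(-102) = -2060060/31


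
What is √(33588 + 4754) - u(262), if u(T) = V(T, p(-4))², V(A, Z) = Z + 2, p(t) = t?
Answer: -4 + √38342 ≈ 191.81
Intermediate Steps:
V(A, Z) = 2 + Z
u(T) = 4 (u(T) = (2 - 4)² = (-2)² = 4)
√(33588 + 4754) - u(262) = √(33588 + 4754) - 1*4 = √38342 - 4 = -4 + √38342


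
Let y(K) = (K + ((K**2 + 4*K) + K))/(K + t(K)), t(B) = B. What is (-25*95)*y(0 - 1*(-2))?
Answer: -9500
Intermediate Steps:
y(K) = (K**2 + 6*K)/(2*K) (y(K) = (K + ((K**2 + 4*K) + K))/(K + K) = (K + (K**2 + 5*K))/((2*K)) = (K**2 + 6*K)*(1/(2*K)) = (K**2 + 6*K)/(2*K))
(-25*95)*y(0 - 1*(-2)) = (-25*95)*(3 + (0 - 1*(-2))/2) = -2375*(3 + (0 + 2)/2) = -2375*(3 + (1/2)*2) = -2375*(3 + 1) = -2375*4 = -9500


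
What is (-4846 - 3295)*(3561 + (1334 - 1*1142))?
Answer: -30553173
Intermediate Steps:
(-4846 - 3295)*(3561 + (1334 - 1*1142)) = -8141*(3561 + (1334 - 1142)) = -8141*(3561 + 192) = -8141*3753 = -30553173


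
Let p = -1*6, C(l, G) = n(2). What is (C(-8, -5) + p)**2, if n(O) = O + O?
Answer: 4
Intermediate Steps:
n(O) = 2*O
C(l, G) = 4 (C(l, G) = 2*2 = 4)
p = -6
(C(-8, -5) + p)**2 = (4 - 6)**2 = (-2)**2 = 4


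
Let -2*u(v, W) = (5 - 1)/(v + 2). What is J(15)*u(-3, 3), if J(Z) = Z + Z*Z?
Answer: 480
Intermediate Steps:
u(v, W) = -2/(2 + v) (u(v, W) = -(5 - 1)/(2*(v + 2)) = -2/(2 + v))
J(Z) = Z + Z**2
J(15)*u(-3, 3) = (15*(1 + 15))*(-2/(2 - 3)) = (15*16)*(-2/(-1)) = 240*(-2*(-1)) = 240*2 = 480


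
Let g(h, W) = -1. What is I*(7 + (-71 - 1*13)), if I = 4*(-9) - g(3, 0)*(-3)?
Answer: 3003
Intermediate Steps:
I = -39 (I = 4*(-9) - (-1)*(-3) = -36 - 1*3 = -36 - 3 = -39)
I*(7 + (-71 - 1*13)) = -39*(7 + (-71 - 1*13)) = -39*(7 + (-71 - 13)) = -39*(7 - 84) = -39*(-77) = 3003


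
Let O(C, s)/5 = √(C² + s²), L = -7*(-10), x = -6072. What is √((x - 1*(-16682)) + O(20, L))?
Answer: √(10610 + 50*√53) ≈ 104.76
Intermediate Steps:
L = 70
O(C, s) = 5*√(C² + s²)
√((x - 1*(-16682)) + O(20, L)) = √((-6072 - 1*(-16682)) + 5*√(20² + 70²)) = √((-6072 + 16682) + 5*√(400 + 4900)) = √(10610 + 5*√5300) = √(10610 + 5*(10*√53)) = √(10610 + 50*√53)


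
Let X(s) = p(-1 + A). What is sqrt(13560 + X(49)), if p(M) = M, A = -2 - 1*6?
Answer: sqrt(13551) ≈ 116.41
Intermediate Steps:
A = -8 (A = -2 - 6 = -8)
X(s) = -9 (X(s) = -1 - 8 = -9)
sqrt(13560 + X(49)) = sqrt(13560 - 9) = sqrt(13551)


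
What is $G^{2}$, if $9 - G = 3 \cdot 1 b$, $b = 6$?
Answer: $81$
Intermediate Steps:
$G = -9$ ($G = 9 - 3 \cdot 1 \cdot 6 = 9 - 3 \cdot 6 = 9 - 18 = -9$)
$G^{2} = \left(-9\right)^{2} = 81$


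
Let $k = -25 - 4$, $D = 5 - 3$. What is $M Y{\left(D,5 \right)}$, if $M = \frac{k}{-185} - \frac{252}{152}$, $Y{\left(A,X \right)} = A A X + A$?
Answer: $- \frac{116083}{3515} \approx -33.025$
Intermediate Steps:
$D = 2$
$k = -29$
$Y{\left(A,X \right)} = A + X A^{2}$ ($Y{\left(A,X \right)} = A^{2} X + A = X A^{2} + A = A + X A^{2}$)
$M = - \frac{10553}{7030}$ ($M = - \frac{29}{-185} - \frac{252}{152} = \left(-29\right) \left(- \frac{1}{185}\right) - \frac{63}{38} = \frac{29}{185} - \frac{63}{38} = - \frac{10553}{7030} \approx -1.5011$)
$M Y{\left(D,5 \right)} = - \frac{10553 \cdot 2 \left(1 + 2 \cdot 5\right)}{7030} = - \frac{10553 \cdot 2 \left(1 + 10\right)}{7030} = - \frac{10553 \cdot 2 \cdot 11}{7030} = \left(- \frac{10553}{7030}\right) 22 = - \frac{116083}{3515}$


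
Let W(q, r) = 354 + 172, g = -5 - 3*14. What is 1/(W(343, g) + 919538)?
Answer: 1/920064 ≈ 1.0869e-6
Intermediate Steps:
g = -47 (g = -5 - 42 = -47)
W(q, r) = 526
1/(W(343, g) + 919538) = 1/(526 + 919538) = 1/920064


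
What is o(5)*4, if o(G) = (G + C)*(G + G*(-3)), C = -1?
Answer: -160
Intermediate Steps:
o(G) = -2*G*(-1 + G) (o(G) = (G - 1)*(G + G*(-3)) = (-1 + G)*(G - 3*G) = (-1 + G)*(-2*G) = -2*G*(-1 + G))
o(5)*4 = (2*5*(1 - 1*5))*4 = (2*5*(1 - 5))*4 = (2*5*(-4))*4 = -40*4 = -160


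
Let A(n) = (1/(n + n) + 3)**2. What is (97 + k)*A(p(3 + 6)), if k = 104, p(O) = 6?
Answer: 91723/48 ≈ 1910.9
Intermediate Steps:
A(n) = (3 + 1/(2*n))**2 (A(n) = (1/(2*n) + 3)**2 = (3 + 1/(2*n))**2)
(97 + k)*A(p(3 + 6)) = (97 + 104)*((1/4)*(1 + 6*6)**2/6**2) = 201*((1/4)*(1/36)*(1 + 36)**2) = 201*((1/4)*(1/36)*37**2) = 201*((1/4)*(1/36)*1369) = 201*(1369/144) = 91723/48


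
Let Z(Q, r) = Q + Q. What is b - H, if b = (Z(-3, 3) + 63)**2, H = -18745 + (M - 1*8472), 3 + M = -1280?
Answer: 31749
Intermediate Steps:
Z(Q, r) = 2*Q
M = -1283 (M = -3 - 1280 = -1283)
H = -28500 (H = -18745 + (-1283 - 1*8472) = -18745 + (-1283 - 8472) = -18745 - 9755 = -28500)
b = 3249 (b = (2*(-3) + 63)**2 = (-6 + 63)**2 = 57**2 = 3249)
b - H = 3249 - 1*(-28500) = 3249 + 28500 = 31749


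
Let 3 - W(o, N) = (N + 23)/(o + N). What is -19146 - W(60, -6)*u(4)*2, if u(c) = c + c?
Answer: -518102/27 ≈ -19189.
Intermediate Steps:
W(o, N) = 3 - (23 + N)/(N + o) (W(o, N) = 3 - (N + 23)/(o + N) = 3 - (23 + N)/(N + o))
u(c) = 2*c
-19146 - W(60, -6)*u(4)*2 = -19146 - (-23 + 2*(-6) + 3*60)/(-6 + 60)*(2*4)*2 = -19146 - (-23 - 12 + 180)/54*8*2 = -19146 - (1/54)*145*16 = -19146 - 145*16/54 = -19146 - 1*1160/27 = -19146 - 1160/27 = -518102/27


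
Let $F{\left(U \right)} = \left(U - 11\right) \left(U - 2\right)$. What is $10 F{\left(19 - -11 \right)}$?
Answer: $5320$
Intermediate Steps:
$F{\left(U \right)} = \left(-11 + U\right) \left(-2 + U\right)$
$10 F{\left(19 - -11 \right)} = 10 \left(22 + \left(19 - -11\right)^{2} - 13 \left(19 - -11\right)\right) = 10 \left(22 + \left(19 + 11\right)^{2} - 13 \left(19 + 11\right)\right) = 10 \left(22 + 30^{2} - 390\right) = 10 \left(22 + 900 - 390\right) = 10 \cdot 532 = 5320$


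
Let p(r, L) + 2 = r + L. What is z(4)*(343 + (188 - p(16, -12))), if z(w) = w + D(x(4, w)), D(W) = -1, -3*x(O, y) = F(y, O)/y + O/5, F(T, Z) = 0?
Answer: 1587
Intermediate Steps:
x(O, y) = -O/15 (x(O, y) = -(0/y + O/5)/3 = -(0 + O*(1/5))/3 = -(0 + O/5)/3 = -O/15)
p(r, L) = -2 + L + r (p(r, L) = -2 + (r + L) = -2 + (L + r) = -2 + L + r)
z(w) = -1 + w (z(w) = w - 1 = -1 + w)
z(4)*(343 + (188 - p(16, -12))) = (-1 + 4)*(343 + (188 - (-2 - 12 + 16))) = 3*(343 + (188 - 1*2)) = 3*(343 + (188 - 2)) = 3*(343 + 186) = 3*529 = 1587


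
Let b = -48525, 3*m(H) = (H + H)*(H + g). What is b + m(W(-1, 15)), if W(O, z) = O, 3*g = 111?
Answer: -48549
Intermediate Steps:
g = 37 (g = (⅓)*111 = 37)
m(H) = 2*H*(37 + H)/3 (m(H) = ((H + H)*(H + 37))/3 = ((2*H)*(37 + H))/3 = (2*H*(37 + H))/3 = 2*H*(37 + H)/3)
b + m(W(-1, 15)) = -48525 + (⅔)*(-1)*(37 - 1) = -48525 + (⅔)*(-1)*36 = -48525 - 24 = -48549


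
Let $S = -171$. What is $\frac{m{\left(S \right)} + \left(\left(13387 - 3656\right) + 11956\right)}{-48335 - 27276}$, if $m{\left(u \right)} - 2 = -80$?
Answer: $- \frac{21609}{75611} \approx -0.28579$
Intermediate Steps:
$m{\left(u \right)} = -78$ ($m{\left(u \right)} = 2 - 80 = -78$)
$\frac{m{\left(S \right)} + \left(\left(13387 - 3656\right) + 11956\right)}{-48335 - 27276} = \frac{-78 + \left(\left(13387 - 3656\right) + 11956\right)}{-48335 - 27276} = \frac{-78 + \left(9731 + 11956\right)}{-75611} = \left(-78 + 21687\right) \left(- \frac{1}{75611}\right) = 21609 \left(- \frac{1}{75611}\right) = - \frac{21609}{75611}$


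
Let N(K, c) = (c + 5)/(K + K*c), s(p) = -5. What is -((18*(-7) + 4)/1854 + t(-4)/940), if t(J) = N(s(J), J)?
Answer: 286391/4356900 ≈ 0.065733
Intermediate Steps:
N(K, c) = (5 + c)/(K + K*c)
t(J) = -(5 + J)/(5*(1 + J)) (t(J) = (5 + J)/((-5)*(1 + J)) = -(5 + J)/(5*(1 + J)))
-((18*(-7) + 4)/1854 + t(-4)/940) = -((18*(-7) + 4)/1854 + ((-5 - 1*(-4))/(5*(1 - 4)))/940) = -((-126 + 4)*(1/1854) + ((1/5)*(-5 + 4)/(-3))*(1/940)) = -(-122*1/1854 + ((1/5)*(-1/3)*(-1))*(1/940)) = -(-61/927 + (1/15)*(1/940)) = -(-61/927 + 1/14100) = -1*(-286391/4356900) = 286391/4356900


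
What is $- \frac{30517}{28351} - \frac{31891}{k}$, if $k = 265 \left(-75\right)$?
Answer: $\frac{297616366}{563476125} \approx 0.52818$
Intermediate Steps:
$k = -19875$
$- \frac{30517}{28351} - \frac{31891}{k} = - \frac{30517}{28351} - \frac{31891}{-19875} = \left(-30517\right) \frac{1}{28351} - - \frac{31891}{19875} = - \frac{30517}{28351} + \frac{31891}{19875} = \frac{297616366}{563476125}$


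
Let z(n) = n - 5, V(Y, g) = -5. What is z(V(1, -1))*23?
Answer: -230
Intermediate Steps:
z(n) = -5 + n
z(V(1, -1))*23 = (-5 - 5)*23 = -10*23 = -230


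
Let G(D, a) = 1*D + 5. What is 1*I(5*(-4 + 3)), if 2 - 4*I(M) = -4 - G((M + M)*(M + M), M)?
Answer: 111/4 ≈ 27.750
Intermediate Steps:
G(D, a) = 5 + D (G(D, a) = D + 5 = 5 + D)
I(M) = 11/4 + M² (I(M) = ½ - (-4 - (5 + (M + M)*(M + M)))/4 = ½ - (-4 - (5 + (2*M)*(2*M)))/4 = ½ - (-4 - (5 + 4*M²))/4 = ½ - (-4 + (-5 - 4*M²))/4 = ½ - (-9 - 4*M²)/4 = ½ + (9/4 + M²) = 11/4 + M²)
1*I(5*(-4 + 3)) = 1*(11/4 + (5*(-4 + 3))²) = 1*(11/4 + (5*(-1))²) = 1*(11/4 + (-5)²) = 1*(11/4 + 25) = 1*(111/4) = 111/4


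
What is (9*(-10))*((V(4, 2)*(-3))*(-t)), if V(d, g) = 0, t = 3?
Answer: 0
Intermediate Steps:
(9*(-10))*((V(4, 2)*(-3))*(-t)) = (9*(-10))*((0*(-3))*(-1*3)) = -0*(-3) = -90*0 = 0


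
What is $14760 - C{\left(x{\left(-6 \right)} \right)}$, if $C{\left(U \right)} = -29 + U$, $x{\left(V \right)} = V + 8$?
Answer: $14787$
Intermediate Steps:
$x{\left(V \right)} = 8 + V$
$14760 - C{\left(x{\left(-6 \right)} \right)} = 14760 - \left(-29 + \left(8 - 6\right)\right) = 14760 - \left(-29 + 2\right) = 14760 - -27 = 14760 + 27 = 14787$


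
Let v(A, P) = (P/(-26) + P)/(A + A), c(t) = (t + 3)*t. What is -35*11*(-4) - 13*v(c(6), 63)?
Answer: 36785/24 ≈ 1532.7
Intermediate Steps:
c(t) = t*(3 + t) (c(t) = (3 + t)*t = t*(3 + t))
v(A, P) = 25*P/(52*A) (v(A, P) = (P*(-1/26) + P)/((2*A)) = (-P/26 + P)*(1/(2*A)) = (25*P/26)*(1/(2*A)) = 25*P/(52*A))
-35*11*(-4) - 13*v(c(6), 63) = -35*11*(-4) - 13*(25/52)*63/(6*(3 + 6)) = -385*(-4) - 13*(25/52)*63/(6*9) = 1540 - 13*(25/52)*63/54 = 1540 - 13*(25/52)*63*(1/54) = 1540 - 13*175/312 = 1540 - 1*175/24 = 1540 - 175/24 = 36785/24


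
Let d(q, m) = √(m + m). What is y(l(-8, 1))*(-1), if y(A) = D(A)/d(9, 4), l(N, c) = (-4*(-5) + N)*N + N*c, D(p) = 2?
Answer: -√2/2 ≈ -0.70711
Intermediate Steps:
d(q, m) = √2*√m (d(q, m) = √(2*m) = √2*√m)
l(N, c) = N*c + N*(20 + N) (l(N, c) = (20 + N)*N + N*c = N*(20 + N) + N*c = N*c + N*(20 + N))
y(A) = √2/2 (y(A) = 2/((√2*√4)) = 2/((√2*2)) = 2/((2*√2)) = 2*(√2/4) = √2/2)
y(l(-8, 1))*(-1) = (√2/2)*(-1) = -√2/2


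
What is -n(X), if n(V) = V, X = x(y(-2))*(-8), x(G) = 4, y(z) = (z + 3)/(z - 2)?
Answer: 32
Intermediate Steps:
y(z) = (3 + z)/(-2 + z)
X = -32 (X = 4*(-8) = -32)
-n(X) = -1*(-32) = 32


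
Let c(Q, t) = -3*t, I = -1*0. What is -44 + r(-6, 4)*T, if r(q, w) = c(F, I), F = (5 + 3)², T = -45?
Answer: -44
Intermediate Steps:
I = 0
F = 64 (F = 8² = 64)
r(q, w) = 0 (r(q, w) = -3*0 = 0)
-44 + r(-6, 4)*T = -44 + 0*(-45) = -44 + 0 = -44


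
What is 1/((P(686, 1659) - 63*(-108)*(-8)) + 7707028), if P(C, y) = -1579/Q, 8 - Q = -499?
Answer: 507/3879864593 ≈ 1.3067e-7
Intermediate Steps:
Q = 507 (Q = 8 - 1*(-499) = 8 + 499 = 507)
P(C, y) = -1579/507
1/((P(686, 1659) - 63*(-108)*(-8)) + 7707028) = 1/((-1579/507 - 63*(-108)*(-8)) + 7707028) = 1/((-1579/507 + 6804*(-8)) + 7707028) = 1/((-1579/507 - 54432) + 7707028) = 1/(-27598603/507 + 7707028) = 1/(3879864593/507) = 507/3879864593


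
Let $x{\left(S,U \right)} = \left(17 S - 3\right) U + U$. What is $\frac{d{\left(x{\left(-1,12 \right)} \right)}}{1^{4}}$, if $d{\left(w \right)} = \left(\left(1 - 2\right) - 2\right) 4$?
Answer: $-12$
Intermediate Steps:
$x{\left(S,U \right)} = U + U \left(-3 + 17 S\right)$ ($x{\left(S,U \right)} = \left(-3 + 17 S\right) U + U = U \left(-3 + 17 S\right) + U = U + U \left(-3 + 17 S\right)$)
$d{\left(w \right)} = -12$ ($d{\left(w \right)} = \left(-1 - 2\right) 4 = \left(-3\right) 4 = -12$)
$\frac{d{\left(x{\left(-1,12 \right)} \right)}}{1^{4}} = - \frac{12}{1^{4}} = - \frac{12}{1} = \left(-12\right) 1 = -12$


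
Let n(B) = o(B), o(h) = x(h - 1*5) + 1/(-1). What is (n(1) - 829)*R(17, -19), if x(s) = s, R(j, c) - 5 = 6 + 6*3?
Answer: -24186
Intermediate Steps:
R(j, c) = 29 (R(j, c) = 5 + (6 + 6*3) = 5 + (6 + 18) = 5 + 24 = 29)
o(h) = -6 + h (o(h) = (h - 1*5) + 1/(-1) = (h - 5) - 1 = (-5 + h) - 1 = -6 + h)
n(B) = -6 + B
(n(1) - 829)*R(17, -19) = ((-6 + 1) - 829)*29 = (-5 - 829)*29 = -834*29 = -24186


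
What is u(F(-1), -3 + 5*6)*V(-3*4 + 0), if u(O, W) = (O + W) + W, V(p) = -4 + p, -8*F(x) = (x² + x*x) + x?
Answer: -862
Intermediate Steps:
F(x) = -x²/4 - x/8 (F(x) = -((x² + x*x) + x)/8 = -((x² + x²) + x)/8 = -(2*x² + x)/8 = -(x + 2*x²)/8 = -x²/4 - x/8)
u(O, W) = O + 2*W
u(F(-1), -3 + 5*6)*V(-3*4 + 0) = (-⅛*(-1)*(1 + 2*(-1)) + 2*(-3 + 5*6))*(-4 + (-3*4 + 0)) = (-⅛*(-1)*(1 - 2) + 2*(-3 + 30))*(-4 + (-12 + 0)) = (-⅛*(-1)*(-1) + 2*27)*(-4 - 12) = (-⅛ + 54)*(-16) = (431/8)*(-16) = -862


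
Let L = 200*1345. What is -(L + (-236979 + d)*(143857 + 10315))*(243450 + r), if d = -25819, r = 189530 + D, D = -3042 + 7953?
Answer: 17741514799284096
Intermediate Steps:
D = 4911
r = 194441 (r = 189530 + 4911 = 194441)
L = 269000
-(L + (-236979 + d)*(143857 + 10315))*(243450 + r) = -(269000 + (-236979 - 25819)*(143857 + 10315))*(243450 + 194441) = -(269000 - 262798*154172)*437891 = -(269000 - 40516093256)*437891 = -(-40515824256)*437891 = -1*(-17741514799284096) = 17741514799284096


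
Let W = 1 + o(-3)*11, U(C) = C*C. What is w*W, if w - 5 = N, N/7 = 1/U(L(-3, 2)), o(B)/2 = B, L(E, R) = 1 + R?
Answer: -3380/9 ≈ -375.56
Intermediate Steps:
U(C) = C²
o(B) = 2*B
N = 7/9 (N = 7/((1 + 2)²) = 7/(3²) = 7/9 ≈ 0.77778)
w = 52/9 (w = 5 + 7/9 = 52/9 ≈ 5.7778)
W = -65 (W = 1 + (2*(-3))*11 = 1 - 6*11 = 1 - 66 = -65)
w*W = (52/9)*(-65) = -3380/9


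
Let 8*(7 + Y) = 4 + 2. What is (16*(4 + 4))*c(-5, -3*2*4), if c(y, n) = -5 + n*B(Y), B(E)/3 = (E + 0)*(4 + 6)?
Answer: 575360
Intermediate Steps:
Y = -25/4 (Y = -7 + (4 + 2)/8 = -7 + (⅛)*6 = -7 + ¾ = -25/4 ≈ -6.2500)
B(E) = 30*E (B(E) = 3*((E + 0)*(4 + 6)) = 3*(E*10) = 3*(10*E) = 30*E)
c(y, n) = -5 - 375*n/2 (c(y, n) = -5 + n*(30*(-25/4)) = -5 + n*(-375/2) = -5 - 375*n/2)
(16*(4 + 4))*c(-5, -3*2*4) = (16*(4 + 4))*(-5 - 375*(-3*2)*4/2) = (16*8)*(-5 - (-1125)*4) = 128*(-5 - 375/2*(-24)) = 128*(-5 + 4500) = 128*4495 = 575360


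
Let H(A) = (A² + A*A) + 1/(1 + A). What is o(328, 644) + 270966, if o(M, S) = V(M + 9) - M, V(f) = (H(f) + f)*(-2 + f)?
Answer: 25848470229/338 ≈ 7.6475e+7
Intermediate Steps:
H(A) = 1/(1 + A) + 2*A² (H(A) = (A² + A²) + 1/(1 + A) = 2*A² + 1/(1 + A) = 1/(1 + A) + 2*A²)
V(f) = (-2 + f)*(f + (1 + 2*f² + 2*f³)/(1 + f)) (V(f) = ((1 + 2*f² + 2*f³)/(1 + f) + f)*(-2 + f) = (f + (1 + 2*f² + 2*f³)/(1 + f))*(-2 + f) = (-2 + f)*(f + (1 + 2*f² + 2*f³)/(1 + f)))
o(M, S) = -M + (-11 - M - (9 + M)³ - 5*(9 + M)² + 2*(9 + M)⁴)/(10 + M) (o(M, S) = (-2 - (M + 9) - (M + 9)³ - 5*(M + 9)² + 2*(M + 9)⁴)/(1 + (M + 9)) - M = (-2 - (9 + M) - (9 + M)³ - 5*(9 + M)² + 2*(9 + M)⁴)/(1 + (9 + M)) - M = (-2 + (-9 - M) - (9 + M)³ - 5*(9 + M)² + 2*(9 + M)⁴)/(10 + M) - M = (-11 - M - (9 + M)³ - 5*(9 + M)² + 2*(9 + M)⁴)/(10 + M) - M = -M + (-11 - M - (9 + M)³ - 5*(9 + M)² + 2*(9 + M)⁴)/(10 + M))
o(328, 644) + 270966 = (11977 + 2*328⁴ + 71*328³ + 939*328² + 5488*328)/(10 + 328) + 270966 = (11977 + 2*11574317056 + 71*35287552 + 939*107584 + 1800064)/338 + 270966 = (11977 + 23148634112 + 2505416192 + 101021376 + 1800064)/338 + 270966 = (1/338)*25756883721 + 270966 = 25756883721/338 + 270966 = 25848470229/338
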